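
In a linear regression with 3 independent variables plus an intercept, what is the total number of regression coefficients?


Including the intercept, the model has 3 predictor coefficients + 1 intercept.
Total = 4.

4


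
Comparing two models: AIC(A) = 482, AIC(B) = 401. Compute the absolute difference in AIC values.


Absolute difference = |482 - 401| = 81.
The model with lower AIC (B) is preferred.

81


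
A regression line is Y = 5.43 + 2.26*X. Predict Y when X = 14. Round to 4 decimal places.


Predicted value:
Y = 5.43 + (2.26)(14) = 5.43 + 31.6400 = 37.0700.

37.0700


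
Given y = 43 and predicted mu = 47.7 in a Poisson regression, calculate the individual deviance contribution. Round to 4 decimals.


y/mu = 43/47.7 = 0.901468 (approx.), and ln(43/47.7) = -0.103731.
y * ln(y/mu) = 43 * -0.103731 = -4.460433.
y - mu = -4.7.
D = 2 * (-4.460433 - -4.7) = 0.479134, which rounds to 0.4791.

0.4791


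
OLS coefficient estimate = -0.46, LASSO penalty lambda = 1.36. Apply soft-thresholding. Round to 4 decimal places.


Absolute value: |-0.46| = 0.46.
Compare to lambda = 1.36.
Since |beta| <= lambda, the coefficient is set to 0.

0.0000


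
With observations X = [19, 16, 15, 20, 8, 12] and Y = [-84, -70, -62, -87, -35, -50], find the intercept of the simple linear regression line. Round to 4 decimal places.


The slope is b1 = -4.4600.
Sample means are xbar = 15.0000 and ybar = -64.6667.
Intercept: b0 = -64.6667 - (-4.4600)(15.0000) = 2.2333.

2.2333


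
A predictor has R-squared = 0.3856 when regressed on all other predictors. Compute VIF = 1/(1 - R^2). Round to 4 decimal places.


Using VIF = 1/(1 - R^2_j):
1 - 0.3856 = 0.6144.
VIF = 1.6276.

1.6276


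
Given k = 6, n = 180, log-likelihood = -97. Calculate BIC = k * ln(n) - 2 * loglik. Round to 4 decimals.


ln(180) = 5.192957.
k * ln(n) = 6 * 5.192957 = 31.157742.
-2L = 194.
BIC = 31.157742 + 194 = 225.157742, which rounds to 225.1577.

225.1577


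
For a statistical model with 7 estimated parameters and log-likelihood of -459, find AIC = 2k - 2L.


Compute:
2k = 2*7 = 14.
-2*loglik = -2*(-459) = 918.
AIC = 14 + 918 = 932.

932


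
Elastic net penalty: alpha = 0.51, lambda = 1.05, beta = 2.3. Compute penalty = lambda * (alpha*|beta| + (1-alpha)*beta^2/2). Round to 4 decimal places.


alpha * |beta| = 0.51 * 2.3 = 1.1730.
(1-alpha) * beta^2/2 = 0.49 * 5.2900/2 = 1.2961.
Total = 1.05 * (1.1730 + 1.2961) = 2.5925.

2.5925


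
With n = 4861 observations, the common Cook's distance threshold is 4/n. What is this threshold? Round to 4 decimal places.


Using the rule of thumb:
Threshold = 4 / 4861 = 0.0008.

0.0008


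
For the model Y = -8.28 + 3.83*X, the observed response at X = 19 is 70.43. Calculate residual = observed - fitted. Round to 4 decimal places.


Fitted value at X = 19 is yhat = -8.28 + 3.83*19 = 64.4900.
Residual = 70.43 - 64.4900 = 5.9400.

5.9400


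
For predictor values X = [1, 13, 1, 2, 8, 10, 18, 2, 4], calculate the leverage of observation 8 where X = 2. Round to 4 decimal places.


n = 9, xbar = 6.5556.
SXX = sum((xi - xbar)^2) = 296.2222.
h = 1/9 + (2 - 6.5556)^2 / 296.2222 = 0.1812.

0.1812


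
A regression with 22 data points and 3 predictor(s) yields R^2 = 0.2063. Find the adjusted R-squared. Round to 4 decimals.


Adjusted R^2 = 1 - (1 - R^2) * (n-1)/(n-p-1).
(1 - R^2) = 0.7937.
(n-1)/(n-p-1) = 21/18.
(1 - R^2) * (n-1) = 0.7937 * 21 = 16.6677.
Divide by (n-p-1): 16.6677 / 18 = 0.9260.
Adj R^2 = 1 - 0.9260 = 0.0740.

0.0740


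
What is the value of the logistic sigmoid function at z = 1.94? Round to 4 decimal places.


Compute exp(-1.9400) = 0.1437.
Sigmoid = 1 / (1 + 0.1437) = 1 / 1.1437 = 0.8744.

0.8744


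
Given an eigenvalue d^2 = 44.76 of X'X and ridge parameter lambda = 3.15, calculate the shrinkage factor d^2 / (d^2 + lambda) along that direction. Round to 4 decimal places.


d^2 + lambda = 44.76 + 3.15 = 47.9100.
Shrinkage factor = 44.76/47.9100 = 0.9343.

0.9343


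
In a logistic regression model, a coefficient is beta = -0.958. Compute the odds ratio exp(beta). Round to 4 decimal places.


Odds ratio = exp(beta) = exp(-0.958).
= 0.3837.

0.3837


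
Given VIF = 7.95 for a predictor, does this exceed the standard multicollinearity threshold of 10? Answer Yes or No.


Compare VIF = 7.95 to the threshold of 10.
7.95 < 10, so the answer is No.

No


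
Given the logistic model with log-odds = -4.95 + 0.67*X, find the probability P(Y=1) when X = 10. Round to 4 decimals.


Compute z = -4.95 + (0.67)(10) = 1.7500.
exp(-z) = 0.1738.
P = 1/(1 + 0.1738) = 0.8520.

0.8520


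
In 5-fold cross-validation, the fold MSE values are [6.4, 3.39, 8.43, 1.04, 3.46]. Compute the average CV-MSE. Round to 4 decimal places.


Total MSE across folds = 22.7200.
CV-MSE = 22.7200/5 = 4.5440.

4.5440


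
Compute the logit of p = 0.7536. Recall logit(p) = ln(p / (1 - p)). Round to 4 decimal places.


1 - p = 0.2464.
p/(1-p) = 3.0584.
logit = ln(3.0584) = 1.1179.

1.1179


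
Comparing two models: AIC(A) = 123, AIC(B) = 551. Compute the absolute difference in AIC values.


|AIC_A - AIC_B| = |123 - 551| = 428.
Model A is preferred (lower AIC).

428


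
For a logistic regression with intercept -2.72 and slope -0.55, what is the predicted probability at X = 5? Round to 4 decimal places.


Compute z = -2.72 + (-0.55)(5) = -5.4700.
exp(-z) = 237.4602.
P = 1/(1 + 237.4602) = 0.0042.

0.0042


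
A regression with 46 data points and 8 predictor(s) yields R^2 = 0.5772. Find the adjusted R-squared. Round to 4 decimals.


Using the formula:
(1 - 0.5772) = 0.4228.
Multiply by 45/37: 0.4228 * 45 = 19.0260, then 19.0260 / 37 = 0.5142.
Adj R^2 = 1 - 0.5142 = 0.4858.

0.4858


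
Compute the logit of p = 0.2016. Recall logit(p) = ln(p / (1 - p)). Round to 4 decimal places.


Compute the odds: 0.2016/0.7984 = 0.2525.
Take the natural log: ln(0.2525) = -1.3763.

-1.3763


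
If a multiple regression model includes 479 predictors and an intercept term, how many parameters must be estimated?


Total coefficients = number of predictors + 1 (for the intercept).
= 479 + 1 = 480.

480


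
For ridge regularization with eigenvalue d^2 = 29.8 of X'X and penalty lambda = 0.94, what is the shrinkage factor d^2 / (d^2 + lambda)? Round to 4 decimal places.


d^2 + lambda = 29.8 + 0.94 = 30.7400.
Shrinkage factor = 29.8/30.7400 = 0.9694.

0.9694


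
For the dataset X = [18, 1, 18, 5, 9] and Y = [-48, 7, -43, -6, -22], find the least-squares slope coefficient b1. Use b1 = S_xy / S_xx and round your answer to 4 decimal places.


The sample means are xbar = 10.2000 and ybar = -22.4000.
Compute S_xx = 234.8000 and S_xy = -716.6000.
Slope b1 = S_xy / S_xx = -716.6000 / 234.8000 = -3.0520.

-3.0520


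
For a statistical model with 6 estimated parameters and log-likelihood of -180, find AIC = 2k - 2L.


AIC = 2k - 2*loglik = 2(6) - 2(-180).
= 12 + 360 = 372.

372


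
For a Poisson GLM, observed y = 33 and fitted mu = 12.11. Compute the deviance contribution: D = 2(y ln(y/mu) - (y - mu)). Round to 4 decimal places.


First: ln(33/12.11) = 1.002476.
Then: 33 * 1.002476 = 33.081708.
y - mu = 33 - 12.11 = 20.89.
D = 2(33.081708 - 20.89) = 24.383416, which rounds to 24.3834.

24.3834


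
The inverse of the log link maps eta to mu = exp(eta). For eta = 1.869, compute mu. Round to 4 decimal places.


mu = exp(eta) = exp(1.869).
= 6.4818.

6.4818


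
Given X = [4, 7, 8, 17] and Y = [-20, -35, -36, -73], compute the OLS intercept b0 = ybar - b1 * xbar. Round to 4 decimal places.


Compute b1 = -4.0213 from the OLS formula.
With xbar = 9.0000 and ybar = -41.0000, the intercept is:
b0 = -41.0000 - -4.0213 * 9.0000 = -4.8085.

-4.8085


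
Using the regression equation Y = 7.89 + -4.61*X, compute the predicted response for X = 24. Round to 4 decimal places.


Plug X = 24 into Y = 7.89 + -4.61*X:
Y = 7.89 + -110.6400 = -102.7500.

-102.7500


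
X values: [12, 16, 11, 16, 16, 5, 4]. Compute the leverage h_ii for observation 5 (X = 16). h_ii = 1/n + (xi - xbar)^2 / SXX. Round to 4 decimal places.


n = 7, xbar = 11.4286.
SXX = sum((xi - xbar)^2) = 159.7143.
h = 1/7 + (16 - 11.4286)^2 / 159.7143 = 0.2737.

0.2737


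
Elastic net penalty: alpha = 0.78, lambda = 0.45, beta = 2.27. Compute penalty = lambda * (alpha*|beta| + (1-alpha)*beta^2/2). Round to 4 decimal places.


Compute:
L1 = 0.78 * 2.27 = 1.7706.
L2 = 0.22 * 2.27^2 / 2 = 0.5668.
Penalty = 0.45 * (1.7706 + 0.5668) = 1.0518.

1.0518


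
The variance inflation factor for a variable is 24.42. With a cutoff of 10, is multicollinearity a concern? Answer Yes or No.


Check: VIF = 24.42 vs threshold = 10.
Since 24.42 >= 10, the answer is Yes.

Yes


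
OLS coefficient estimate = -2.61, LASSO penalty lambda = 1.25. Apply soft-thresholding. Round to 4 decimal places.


Absolute value: |-2.61| = 2.61.
Compare to lambda = 1.25.
Since |beta| > lambda, coefficient = sign(beta)*(|beta| - lambda) = -1.3600.

-1.3600


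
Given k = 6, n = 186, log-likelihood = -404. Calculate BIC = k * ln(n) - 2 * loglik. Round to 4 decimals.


Compute k*ln(n) = 6*ln(186) = 6*5.225747 = 31.354482.
Then -2*loglik = 808.
BIC = 31.354482 + 808 = 839.354482, which rounds to 839.3545.

839.3545


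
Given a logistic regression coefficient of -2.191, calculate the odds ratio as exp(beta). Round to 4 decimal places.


The odds ratio is computed as:
OR = e^(-2.191) = 0.1118.

0.1118


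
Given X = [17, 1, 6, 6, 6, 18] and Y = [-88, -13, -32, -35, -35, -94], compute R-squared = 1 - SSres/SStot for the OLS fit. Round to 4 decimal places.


Fit the OLS line: b0 = -6.0254, b1 = -4.8305.
SSres = 14.7203.
SStot = 5521.5000.
R^2 = 1 - 14.7203/5521.5000 = 0.9973.

0.9973


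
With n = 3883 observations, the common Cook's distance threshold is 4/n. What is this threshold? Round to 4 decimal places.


The threshold is 4/n.
4/3883 = 0.0010.

0.0010


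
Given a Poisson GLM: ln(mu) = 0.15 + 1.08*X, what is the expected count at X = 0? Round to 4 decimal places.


eta = 0.15 + 1.08 * 0 = 0.1500.
mu = exp(0.1500) = 1.1618.

1.1618


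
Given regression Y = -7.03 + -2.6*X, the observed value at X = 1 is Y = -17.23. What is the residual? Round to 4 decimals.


Fitted value at X = 1 is yhat = -7.03 + -2.6*1 = -9.6300.
Residual = -17.23 - -9.6300 = -7.6000.

-7.6000


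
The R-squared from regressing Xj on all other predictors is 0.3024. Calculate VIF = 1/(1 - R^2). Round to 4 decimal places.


Denominator: 1 - 0.3024 = 0.6976.
VIF = 1 / 0.6976 = 1.4335.

1.4335


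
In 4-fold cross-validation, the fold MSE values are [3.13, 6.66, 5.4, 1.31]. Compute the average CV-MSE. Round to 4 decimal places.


Add all fold MSEs: 16.5000.
Divide by k = 4: 16.5000/4 = 4.1250.

4.1250


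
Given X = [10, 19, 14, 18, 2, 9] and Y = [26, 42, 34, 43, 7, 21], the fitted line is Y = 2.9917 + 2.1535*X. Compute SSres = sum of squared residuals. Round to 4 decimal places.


For each point, residual = actual - predicted.
Residuals: [1.4733, -1.9082, 0.8593, 1.2453, -0.2987, -1.3732].
Sum of squared residuals = 10.0759.

10.0759


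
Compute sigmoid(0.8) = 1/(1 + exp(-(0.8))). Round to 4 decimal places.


exp(-0.8000) = 0.4493.
1 + exp(-z) = 1.4493.
sigmoid = 1/1.4493 = 0.6900.

0.6900


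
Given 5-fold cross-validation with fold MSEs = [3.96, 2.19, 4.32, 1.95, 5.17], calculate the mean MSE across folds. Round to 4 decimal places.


Add all fold MSEs: 17.5900.
Divide by k = 5: 17.5900/5 = 3.5180.

3.5180


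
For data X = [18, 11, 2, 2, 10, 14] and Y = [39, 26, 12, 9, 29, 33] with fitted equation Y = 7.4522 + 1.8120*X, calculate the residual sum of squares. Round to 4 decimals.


For each point, residual = actual - predicted.
Residuals: [-1.0682, -1.3842, 0.9238, -2.0762, 3.4278, 0.1798].
Sum of squared residuals = 20.0032.

20.0032


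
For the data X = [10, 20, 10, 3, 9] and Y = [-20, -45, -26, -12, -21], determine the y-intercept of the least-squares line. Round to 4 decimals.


First find the slope: b1 = -1.9799.
Means: xbar = 10.4000, ybar = -24.8000.
b0 = ybar - b1 * xbar = -24.8000 - -1.9799 * 10.4000 = -4.2091.

-4.2091


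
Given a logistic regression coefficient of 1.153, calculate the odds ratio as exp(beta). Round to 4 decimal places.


The odds ratio is computed as:
OR = e^(1.153) = 3.1677.

3.1677


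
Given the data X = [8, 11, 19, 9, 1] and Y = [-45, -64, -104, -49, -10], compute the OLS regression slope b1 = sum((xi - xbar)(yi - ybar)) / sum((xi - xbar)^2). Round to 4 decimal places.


The sample means are xbar = 9.6000 and ybar = -54.4000.
Compute S_xx = 167.2000 and S_xy = -879.8000.
Slope b1 = S_xy / S_xx = -879.8000 / 167.2000 = -5.2620.

-5.2620


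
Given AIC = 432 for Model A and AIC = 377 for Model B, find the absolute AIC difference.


|AIC_A - AIC_B| = |432 - 377| = 55.
Model B is preferred (lower AIC).

55


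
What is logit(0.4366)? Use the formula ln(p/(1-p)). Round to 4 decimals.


Compute the odds: 0.4366/0.5634 = 0.7749.
Take the natural log: ln(0.7749) = -0.2550.

-0.2550


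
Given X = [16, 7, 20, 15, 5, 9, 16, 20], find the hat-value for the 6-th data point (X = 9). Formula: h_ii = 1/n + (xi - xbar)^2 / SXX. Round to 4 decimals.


n = 8, xbar = 13.5000.
SXX = sum((xi - xbar)^2) = 234.0000.
h = 1/8 + (9 - 13.5000)^2 / 234.0000 = 0.2115.

0.2115


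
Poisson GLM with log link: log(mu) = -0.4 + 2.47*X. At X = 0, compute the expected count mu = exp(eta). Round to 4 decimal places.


Compute eta = -0.4 + 2.47 * 0 = -0.4000.
Apply inverse link: mu = e^-0.4000 = 0.6703.

0.6703


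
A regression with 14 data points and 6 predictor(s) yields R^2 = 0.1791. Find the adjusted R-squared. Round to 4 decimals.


Plug in: Adj R^2 = 1 - (1 - 0.1791) * 13/7.
= 1 - 0.8209 * 13/7
= 1 - 10.6717 / 7
= 1 - 1.5245 = -0.5245.

-0.5245


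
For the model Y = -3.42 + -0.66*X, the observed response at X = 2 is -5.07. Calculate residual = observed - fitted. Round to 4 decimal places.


Compute yhat = -3.42 + (-0.66)(2) = -4.7400.
Residual = actual - predicted = -5.07 - -4.7400 = -0.3300.

-0.3300


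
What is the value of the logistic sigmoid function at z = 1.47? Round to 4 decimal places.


exp(-1.4700) = 0.2299.
1 + exp(-z) = 1.2299.
sigmoid = 1/1.2299 = 0.8131.

0.8131


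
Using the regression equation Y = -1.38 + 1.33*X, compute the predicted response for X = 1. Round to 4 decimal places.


Predicted value:
Y = -1.38 + (1.33)(1) = -1.38 + 1.3300 = -0.0500.

-0.0500


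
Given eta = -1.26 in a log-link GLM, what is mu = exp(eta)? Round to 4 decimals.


mu = exp(eta) = exp(-1.26).
= 0.2837.

0.2837


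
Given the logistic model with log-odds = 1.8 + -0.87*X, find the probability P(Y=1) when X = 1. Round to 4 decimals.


Compute z = 1.8 + (-0.87)(1) = 0.9300.
exp(-z) = 0.3946.
P = 1/(1 + 0.3946) = 0.7171.

0.7171


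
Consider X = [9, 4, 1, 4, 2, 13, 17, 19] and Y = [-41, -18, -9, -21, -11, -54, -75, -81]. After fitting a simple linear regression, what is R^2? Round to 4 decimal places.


Fit the OLS line: b0 = -3.4742, b1 = -4.0899.
SSres = 18.7342.
SStot = 5737.5000.
R^2 = 1 - 18.7342/5737.5000 = 0.9967.

0.9967


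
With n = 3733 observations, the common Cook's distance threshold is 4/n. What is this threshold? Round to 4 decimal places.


Using the rule of thumb:
Threshold = 4 / 3733 = 0.0011.

0.0011


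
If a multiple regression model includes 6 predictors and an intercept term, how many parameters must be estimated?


Each predictor gets one coefficient, plus one intercept.
Total parameters = 6 + 1 = 7.

7


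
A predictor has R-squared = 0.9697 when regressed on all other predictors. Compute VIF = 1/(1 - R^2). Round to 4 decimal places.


VIF = 1 / (1 - 0.9697).
= 1 / 0.0303 = 33.0033.

33.0033


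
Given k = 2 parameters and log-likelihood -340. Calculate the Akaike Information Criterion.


AIC = 2*2 - 2*(-340).
= 4 + 680 = 684.

684


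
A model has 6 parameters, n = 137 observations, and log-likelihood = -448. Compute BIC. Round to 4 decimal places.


ln(137) = 4.919981.
k * ln(n) = 6 * 4.919981 = 29.519886.
-2L = 896.
BIC = 29.519886 + 896 = 925.519886, which rounds to 925.5199.

925.5199


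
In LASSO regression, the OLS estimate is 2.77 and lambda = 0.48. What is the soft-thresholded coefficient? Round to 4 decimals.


Check: |2.77| = 2.77 vs lambda = 0.48.
Since |beta| > lambda, coefficient = sign(beta)*(|beta| - lambda) = 2.2900.
Soft-thresholded coefficient = 2.2900.

2.2900


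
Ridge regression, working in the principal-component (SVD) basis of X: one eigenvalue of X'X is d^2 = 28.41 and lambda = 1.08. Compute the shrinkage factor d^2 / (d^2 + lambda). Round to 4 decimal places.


Denominator = d^2 + lambda = 28.41 + 1.08 = 29.4900.
Shrinkage = 28.41 / 29.4900 = 0.9634.

0.9634


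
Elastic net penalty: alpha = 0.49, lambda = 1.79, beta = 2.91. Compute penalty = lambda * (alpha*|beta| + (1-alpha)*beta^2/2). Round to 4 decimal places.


alpha * |beta| = 0.49 * 2.91 = 1.4259.
(1-alpha) * beta^2/2 = 0.51 * 8.4681/2 = 2.1594.
Total = 1.79 * (1.4259 + 2.1594) = 6.4176.

6.4176


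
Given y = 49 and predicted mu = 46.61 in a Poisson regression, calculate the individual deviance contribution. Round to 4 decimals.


First: ln(49/46.61) = 0.050005.
Then: 49 * 0.050005 = 2.450245.
y - mu = 49 - 46.61 = 2.39.
D = 2(2.450245 - 2.39) = 0.120490, which rounds to 0.1205.

0.1205


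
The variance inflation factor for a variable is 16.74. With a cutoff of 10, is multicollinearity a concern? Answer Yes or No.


Check: VIF = 16.74 vs threshold = 10.
Since 16.74 >= 10, the answer is Yes.

Yes


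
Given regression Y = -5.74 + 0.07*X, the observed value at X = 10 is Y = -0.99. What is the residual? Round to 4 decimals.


Compute yhat = -5.74 + (0.07)(10) = -5.0400.
Residual = actual - predicted = -0.99 - -5.0400 = 4.0500.

4.0500


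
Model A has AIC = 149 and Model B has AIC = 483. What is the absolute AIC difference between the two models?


Absolute difference = |149 - 483| = 334.
The model with lower AIC (A) is preferred.

334


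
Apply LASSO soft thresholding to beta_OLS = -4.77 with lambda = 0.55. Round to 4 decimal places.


|beta_OLS| = 4.77.
lambda = 0.55.
Since |beta| > lambda, coefficient = sign(beta)*(|beta| - lambda) = -4.2200.
Result = -4.2200.

-4.2200


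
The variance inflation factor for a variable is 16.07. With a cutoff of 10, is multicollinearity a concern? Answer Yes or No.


The threshold is 10.
VIF = 16.07 is >= 10.
Multicollinearity indication: Yes.

Yes


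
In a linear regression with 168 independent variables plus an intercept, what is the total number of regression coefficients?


Including the intercept, the model has 168 predictor coefficients + 1 intercept.
Total = 169.

169


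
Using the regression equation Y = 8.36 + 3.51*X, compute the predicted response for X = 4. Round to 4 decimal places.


Substitute X = 4 into the equation:
Y = 8.36 + 3.51 * 4 = 8.36 + 14.0400 = 22.4000.

22.4000


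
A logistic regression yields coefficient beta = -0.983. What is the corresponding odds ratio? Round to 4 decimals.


Odds ratio = exp(beta) = exp(-0.983).
= 0.3742.

0.3742


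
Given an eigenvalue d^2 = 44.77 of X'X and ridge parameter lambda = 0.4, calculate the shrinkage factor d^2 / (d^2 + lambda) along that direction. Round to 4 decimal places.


Compute the denominator: 44.77 + 0.4 = 45.1700.
Shrinkage factor = 44.77 / 45.1700 = 0.9911.

0.9911


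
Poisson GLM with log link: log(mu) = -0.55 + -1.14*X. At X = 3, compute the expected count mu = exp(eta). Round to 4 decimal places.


Compute eta = -0.55 + -1.14 * 3 = -3.9700.
Apply inverse link: mu = e^-3.9700 = 0.0189.

0.0189


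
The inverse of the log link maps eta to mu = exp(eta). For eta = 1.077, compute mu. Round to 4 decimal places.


mu = exp(eta) = exp(1.077).
= 2.9359.

2.9359


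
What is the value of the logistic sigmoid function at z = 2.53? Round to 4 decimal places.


Compute exp(-2.5300) = 0.0797.
Sigmoid = 1 / (1 + 0.0797) = 1 / 1.0797 = 0.9262.

0.9262


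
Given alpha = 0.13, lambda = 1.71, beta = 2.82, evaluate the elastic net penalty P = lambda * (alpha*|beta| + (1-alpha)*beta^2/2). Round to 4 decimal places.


L1 component = 0.13 * |2.82| = 0.3666.
L2 component = 0.87 * 2.82^2 / 2 = 3.4593.
Penalty = 1.71 * (0.3666 + 3.4593) = 1.71 * 3.8259 = 6.5423.

6.5423


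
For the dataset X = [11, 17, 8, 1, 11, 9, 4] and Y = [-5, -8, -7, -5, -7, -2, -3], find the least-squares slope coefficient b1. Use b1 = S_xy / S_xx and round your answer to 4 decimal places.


First compute the means: xbar = 8.7143, ybar = -5.2857.
Then S_xx = sum((xi - xbar)^2) = 161.4286.
S_xy = sum((xi - xbar)(yi - ybar)) = -36.5714.
b1 = S_xy / S_xx = -36.5714 / 161.4286 = -0.2265.

-0.2265


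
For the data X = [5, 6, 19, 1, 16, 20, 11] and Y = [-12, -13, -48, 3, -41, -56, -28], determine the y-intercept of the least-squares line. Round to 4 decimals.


Compute b1 = -2.8959 from the OLS formula.
With xbar = 11.1429 and ybar = -27.8571, the intercept is:
b0 = -27.8571 - -2.8959 * 11.1429 = 4.4119.

4.4119


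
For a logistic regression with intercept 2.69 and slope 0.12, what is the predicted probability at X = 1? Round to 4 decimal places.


z = 2.69 + 0.12 * 1 = 2.8100.
Sigmoid: P = 1 / (1 + exp(-2.8100)) = 0.9432.

0.9432


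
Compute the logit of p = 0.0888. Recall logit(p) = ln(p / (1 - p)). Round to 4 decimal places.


Compute the odds: 0.0888/0.9112 = 0.0975.
Take the natural log: ln(0.0975) = -2.3284.

-2.3284


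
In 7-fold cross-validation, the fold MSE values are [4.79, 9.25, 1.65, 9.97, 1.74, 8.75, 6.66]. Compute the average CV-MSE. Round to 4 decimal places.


Add all fold MSEs: 42.8100.
Divide by k = 7: 42.8100/7 = 6.1157.

6.1157


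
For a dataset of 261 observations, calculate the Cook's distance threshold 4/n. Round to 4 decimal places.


Using the rule of thumb:
Threshold = 4 / 261 = 0.0153.

0.0153


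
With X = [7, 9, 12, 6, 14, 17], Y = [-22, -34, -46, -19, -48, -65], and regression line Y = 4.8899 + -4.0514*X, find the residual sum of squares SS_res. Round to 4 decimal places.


Compute predicted values, then residuals = yi - yhat_i.
Residuals: [1.4699, -2.4273, -2.2731, 0.4185, 3.8297, -1.0161].
SSres = sum(residual^2) = 29.0936.

29.0936


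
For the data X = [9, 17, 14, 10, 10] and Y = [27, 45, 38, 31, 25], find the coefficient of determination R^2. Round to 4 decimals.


Fit the OLS line: b0 = 5.0261, b1 = 2.3478.
SSres = 19.2348.
SStot = 272.8000.
R^2 = 1 - 19.2348/272.8000 = 0.9295.

0.9295


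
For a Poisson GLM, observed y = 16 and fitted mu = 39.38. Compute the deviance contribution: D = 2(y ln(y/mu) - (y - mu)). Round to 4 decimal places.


First: ln(16/39.38) = -0.900669.
Then: 16 * -0.900669 = -14.410704.
y - mu = 16 - 39.38 = -23.38.
D = 2(-14.410704 - -23.38) = 17.938592, which rounds to 17.9386.

17.9386


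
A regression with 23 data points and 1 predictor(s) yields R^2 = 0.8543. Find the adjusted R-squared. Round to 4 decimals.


Plug in: Adj R^2 = 1 - (1 - 0.8543) * 22/21.
= 1 - 0.1457 * 22/21
= 1 - 3.2054 / 21
= 1 - 0.1526 = 0.8474.

0.8474


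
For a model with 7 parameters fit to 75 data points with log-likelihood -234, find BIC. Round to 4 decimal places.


Compute k*ln(n) = 7*ln(75) = 7*4.317488 = 30.222416.
Then -2*loglik = 468.
BIC = 30.222416 + 468 = 498.222416, which rounds to 498.2224.

498.2224


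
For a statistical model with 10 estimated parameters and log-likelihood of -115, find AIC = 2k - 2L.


AIC = 2*10 - 2*(-115).
= 20 + 230 = 250.

250


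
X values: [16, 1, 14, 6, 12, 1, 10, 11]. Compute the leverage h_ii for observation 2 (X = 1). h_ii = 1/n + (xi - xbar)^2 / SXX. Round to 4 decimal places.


Mean of X: xbar = 8.8750.
SXX = 224.8750.
For X = 1: h = 1/8 + (1 - 8.8750)^2/224.8750 = 0.4008.

0.4008


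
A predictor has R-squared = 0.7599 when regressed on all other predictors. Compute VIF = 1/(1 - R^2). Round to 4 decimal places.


Denominator: 1 - 0.7599 = 0.2401.
VIF = 1 / 0.2401 = 4.1649.

4.1649


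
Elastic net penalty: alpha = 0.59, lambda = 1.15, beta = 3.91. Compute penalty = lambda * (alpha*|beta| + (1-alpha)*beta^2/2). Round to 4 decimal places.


L1 component = 0.59 * |3.91| = 2.3069.
L2 component = 0.41 * 3.91^2 / 2 = 3.1341.
Penalty = 1.15 * (2.3069 + 3.1341) = 1.15 * 5.4410 = 6.2571.

6.2571


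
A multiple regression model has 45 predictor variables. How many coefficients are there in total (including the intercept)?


Total coefficients = number of predictors + 1 (for the intercept).
= 45 + 1 = 46.

46


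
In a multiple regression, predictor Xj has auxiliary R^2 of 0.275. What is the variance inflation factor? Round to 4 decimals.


Using VIF = 1/(1 - R^2_j):
1 - 0.275 = 0.725.
VIF = 1.3793.

1.3793


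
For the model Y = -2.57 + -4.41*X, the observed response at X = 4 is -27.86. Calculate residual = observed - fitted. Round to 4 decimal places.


Fitted value at X = 4 is yhat = -2.57 + -4.41*4 = -20.2100.
Residual = -27.86 - -20.2100 = -7.6500.

-7.6500


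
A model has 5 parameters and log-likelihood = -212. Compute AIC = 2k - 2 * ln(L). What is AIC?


AIC = 2k - 2*loglik = 2(5) - 2(-212).
= 10 + 424 = 434.

434


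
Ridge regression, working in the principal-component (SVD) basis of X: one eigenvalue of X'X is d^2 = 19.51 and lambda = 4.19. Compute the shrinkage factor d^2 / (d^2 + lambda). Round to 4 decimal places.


Compute the denominator: 19.51 + 4.19 = 23.7000.
Shrinkage factor = 19.51 / 23.7000 = 0.8232.

0.8232


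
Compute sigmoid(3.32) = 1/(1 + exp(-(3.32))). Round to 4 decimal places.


First, exp(-3.3200) = 0.0362.
Then sigma(z) = 1/(1 + 0.0362) = 0.9651.

0.9651


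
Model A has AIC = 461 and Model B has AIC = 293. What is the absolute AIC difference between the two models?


Compute |461 - 293| = 168.
Model B has the smaller AIC.

168


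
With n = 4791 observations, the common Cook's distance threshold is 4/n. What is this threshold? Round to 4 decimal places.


The threshold is 4/n.
4/4791 = 0.0008.

0.0008


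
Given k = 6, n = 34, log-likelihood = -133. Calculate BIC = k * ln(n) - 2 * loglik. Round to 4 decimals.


k * ln(n) = 6 * ln(34) = 6 * 3.526361 = 21.158166.
-2 * loglik = -2 * (-133) = 266.
BIC = 21.158166 + 266 = 287.158166, which rounds to 287.1582.

287.1582


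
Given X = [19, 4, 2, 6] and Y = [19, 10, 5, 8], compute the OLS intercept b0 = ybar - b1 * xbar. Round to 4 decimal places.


Compute b1 = 0.7553 from the OLS formula.
With xbar = 7.7500 and ybar = 10.5000, the intercept is:
b0 = 10.5000 - 0.7553 * 7.7500 = 4.6464.

4.6464


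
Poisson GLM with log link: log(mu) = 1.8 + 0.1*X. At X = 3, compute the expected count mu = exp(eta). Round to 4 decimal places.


eta = 1.8 + 0.1 * 3 = 2.1000.
mu = exp(2.1000) = 8.1662.

8.1662


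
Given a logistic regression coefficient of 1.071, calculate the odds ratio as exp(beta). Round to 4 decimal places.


The odds ratio is computed as:
OR = e^(1.071) = 2.9183.

2.9183


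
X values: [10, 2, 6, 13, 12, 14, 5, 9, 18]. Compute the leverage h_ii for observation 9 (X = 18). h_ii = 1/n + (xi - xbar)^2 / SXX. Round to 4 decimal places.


Compute xbar = 9.8889 with n = 9 observations.
SXX = 198.8889.
Leverage = 1/9 + (18 - 9.8889)^2/198.8889 = 0.4419.

0.4419


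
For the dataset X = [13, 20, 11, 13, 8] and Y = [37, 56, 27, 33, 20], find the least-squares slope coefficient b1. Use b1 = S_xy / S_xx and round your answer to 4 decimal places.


The sample means are xbar = 13.0000 and ybar = 34.6000.
Compute S_xx = 78.0000 and S_xy = 238.0000.
Slope b1 = S_xy / S_xx = 238.0000 / 78.0000 = 3.0513.

3.0513


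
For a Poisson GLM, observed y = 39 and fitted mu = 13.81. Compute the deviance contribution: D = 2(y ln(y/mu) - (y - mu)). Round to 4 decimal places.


First: ln(39/13.81) = 1.038169.
Then: 39 * 1.038169 = 40.488591.
y - mu = 39 - 13.81 = 25.19.
D = 2(40.488591 - 25.19) = 30.597182, which rounds to 30.5972.

30.5972


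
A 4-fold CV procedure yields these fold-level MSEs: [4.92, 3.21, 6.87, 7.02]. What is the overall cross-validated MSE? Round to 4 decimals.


Total MSE across folds = 22.0200.
CV-MSE = 22.0200/4 = 5.5050.

5.5050


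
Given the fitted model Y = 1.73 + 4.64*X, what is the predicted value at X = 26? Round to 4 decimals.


Substitute X = 26 into the equation:
Y = 1.73 + 4.64 * 26 = 1.73 + 120.6400 = 122.3700.

122.3700


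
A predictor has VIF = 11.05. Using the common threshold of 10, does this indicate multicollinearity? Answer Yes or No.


Compare VIF = 11.05 to the threshold of 10.
11.05 >= 10, so the answer is Yes.

Yes


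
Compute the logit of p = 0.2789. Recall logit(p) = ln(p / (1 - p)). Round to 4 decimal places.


The odds are p/(1-p) = 0.2789 / 0.7211 = 0.3868.
logit(p) = ln(0.3868) = -0.9499.

-0.9499


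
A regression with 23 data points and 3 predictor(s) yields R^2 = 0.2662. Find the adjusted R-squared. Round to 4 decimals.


Using the formula:
(1 - 0.2662) = 0.7338.
Multiply by 22/19: 0.7338 * 22 = 16.1436, then 16.1436 / 19 = 0.8497.
Adj R^2 = 1 - 0.8497 = 0.1503.

0.1503


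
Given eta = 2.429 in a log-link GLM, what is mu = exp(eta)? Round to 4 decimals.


Apply the inverse link:
mu = e^2.429 = 11.3475.

11.3475


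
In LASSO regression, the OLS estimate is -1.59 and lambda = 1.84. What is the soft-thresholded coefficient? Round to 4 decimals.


|beta_OLS| = 1.59.
lambda = 1.84.
Since |beta| <= lambda, the coefficient is set to 0.
Result = 0.0000.

0.0000


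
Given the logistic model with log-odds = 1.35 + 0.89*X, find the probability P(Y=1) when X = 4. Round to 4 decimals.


z = 1.35 + 0.89 * 4 = 4.9100.
Sigmoid: P = 1 / (1 + exp(-4.9100)) = 0.9927.

0.9927


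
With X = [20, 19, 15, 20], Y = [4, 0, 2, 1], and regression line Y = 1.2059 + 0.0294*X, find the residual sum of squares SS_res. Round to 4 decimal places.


Predicted values from Y = 1.2059 + 0.0294*X.
Residuals: [2.2061, -1.7645, 0.3531, -0.7939].
SSres = 8.7353.

8.7353


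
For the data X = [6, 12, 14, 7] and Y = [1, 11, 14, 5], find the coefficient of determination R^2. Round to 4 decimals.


Fit the OLS line: b0 = -6.7933, b1 = 1.4916.
SSres = 3.1844.
SStot = 102.7500.
R^2 = 1 - 3.1844/102.7500 = 0.9690.

0.9690


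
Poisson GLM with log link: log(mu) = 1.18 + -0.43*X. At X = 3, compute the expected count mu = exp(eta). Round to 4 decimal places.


eta = 1.18 + -0.43 * 3 = -0.1100.
mu = exp(-0.1100) = 0.8958.

0.8958


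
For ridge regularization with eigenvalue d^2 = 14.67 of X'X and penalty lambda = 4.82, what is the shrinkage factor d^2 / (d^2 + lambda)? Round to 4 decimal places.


Compute the denominator: 14.67 + 4.82 = 19.4900.
Shrinkage factor = 14.67 / 19.4900 = 0.7527.

0.7527


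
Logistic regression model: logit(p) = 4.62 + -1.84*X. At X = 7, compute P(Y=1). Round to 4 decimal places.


Compute z = 4.62 + (-1.84)(7) = -8.2600.
exp(-z) = 3866.0941.
P = 1/(1 + 3866.0941) = 0.0003.

0.0003


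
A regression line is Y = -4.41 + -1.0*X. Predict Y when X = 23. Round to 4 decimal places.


Predicted value:
Y = -4.41 + (-1.0)(23) = -4.41 + -23.0000 = -27.4100.

-27.4100


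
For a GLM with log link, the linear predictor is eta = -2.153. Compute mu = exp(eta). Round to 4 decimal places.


Apply the inverse link:
mu = e^-2.153 = 0.1161.

0.1161


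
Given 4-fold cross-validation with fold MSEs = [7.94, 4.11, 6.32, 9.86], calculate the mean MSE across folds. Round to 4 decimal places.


Total MSE across folds = 28.2300.
CV-MSE = 28.2300/4 = 7.0575.

7.0575


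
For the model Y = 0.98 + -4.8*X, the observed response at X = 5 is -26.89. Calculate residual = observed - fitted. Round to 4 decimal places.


Compute yhat = 0.98 + (-4.8)(5) = -23.0200.
Residual = actual - predicted = -26.89 - -23.0200 = -3.8700.

-3.8700


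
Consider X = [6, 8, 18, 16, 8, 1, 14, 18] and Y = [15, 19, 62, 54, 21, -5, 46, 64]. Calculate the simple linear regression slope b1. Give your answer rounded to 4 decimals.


Calculate xbar = 11.1250, ybar = 34.5000.
S_xx = 274.8750, S_xy = 1110.5000.
Using b1 = S_xy / S_xx = 1110.5000 / 274.8750, we get b1 = 4.0400.

4.0400


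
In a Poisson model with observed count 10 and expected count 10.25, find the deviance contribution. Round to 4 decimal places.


y/mu = 10/10.25 = 0.975610 (approx.), and ln(10/10.25) = -0.024693.
y * ln(y/mu) = 10 * -0.024693 = -0.246930.
y - mu = -0.25.
D = 2 * (-0.246930 - -0.25) = 0.006140, which rounds to 0.0061.

0.0061


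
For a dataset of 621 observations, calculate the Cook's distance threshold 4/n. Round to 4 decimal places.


Cook's distance cutoff = 4/n = 4/621.
= 0.0064.

0.0064


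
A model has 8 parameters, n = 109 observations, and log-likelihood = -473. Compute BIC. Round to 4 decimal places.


k * ln(n) = 8 * ln(109) = 8 * 4.691348 = 37.530784.
-2 * loglik = -2 * (-473) = 946.
BIC = 37.530784 + 946 = 983.530784, which rounds to 983.5308.

983.5308


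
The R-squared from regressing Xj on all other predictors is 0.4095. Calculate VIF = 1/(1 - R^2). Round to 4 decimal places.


Denominator: 1 - 0.4095 = 0.5905.
VIF = 1 / 0.5905 = 1.6935.

1.6935


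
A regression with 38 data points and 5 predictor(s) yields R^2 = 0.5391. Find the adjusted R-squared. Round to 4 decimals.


Using the formula:
(1 - 0.5391) = 0.4609.
Multiply by 37/32: 0.4609 * 37 = 17.0533, then 17.0533 / 32 = 0.5329.
Adj R^2 = 1 - 0.5329 = 0.4671.

0.4671


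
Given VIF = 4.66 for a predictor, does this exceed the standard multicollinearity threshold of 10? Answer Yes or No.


The threshold is 10.
VIF = 4.66 is < 10.
Multicollinearity indication: No.

No


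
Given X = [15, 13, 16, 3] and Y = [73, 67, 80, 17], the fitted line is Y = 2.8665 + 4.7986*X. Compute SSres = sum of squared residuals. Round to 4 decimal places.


Compute predicted values, then residuals = yi - yhat_i.
Residuals: [-1.8455, 1.7517, 0.3559, -0.2623].
SSres = sum(residual^2) = 6.6698.

6.6698


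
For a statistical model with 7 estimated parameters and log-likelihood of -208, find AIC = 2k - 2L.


AIC = 2k - 2*loglik = 2(7) - 2(-208).
= 14 + 416 = 430.

430


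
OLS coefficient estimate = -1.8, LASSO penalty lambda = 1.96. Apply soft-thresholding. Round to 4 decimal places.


|beta_OLS| = 1.8.
lambda = 1.96.
Since |beta| <= lambda, the coefficient is set to 0.
Result = 0.0000.

0.0000


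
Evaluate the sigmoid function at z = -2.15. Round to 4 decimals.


First, exp(2.1500) = 8.5849.
Then sigma(z) = 1/(1 + 8.5849) = 0.1043.

0.1043


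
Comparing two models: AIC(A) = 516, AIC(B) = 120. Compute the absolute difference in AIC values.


Compute |516 - 120| = 396.
Model B has the smaller AIC.

396


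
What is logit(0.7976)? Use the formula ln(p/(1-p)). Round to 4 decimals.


1 - p = 0.2024.
p/(1-p) = 3.9407.
logit = ln(3.9407) = 1.3714.

1.3714


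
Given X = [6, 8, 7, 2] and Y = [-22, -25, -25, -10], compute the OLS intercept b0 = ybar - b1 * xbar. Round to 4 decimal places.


Compute b1 = -2.6747 from the OLS formula.
With xbar = 5.7500 and ybar = -20.5000, the intercept is:
b0 = -20.5000 - -2.6747 * 5.7500 = -5.1205.

-5.1205


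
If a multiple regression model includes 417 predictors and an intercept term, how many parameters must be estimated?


Total coefficients = number of predictors + 1 (for the intercept).
= 417 + 1 = 418.

418


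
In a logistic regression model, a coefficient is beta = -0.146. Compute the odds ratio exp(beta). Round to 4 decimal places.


The odds ratio is computed as:
OR = e^(-0.146) = 0.8642.

0.8642


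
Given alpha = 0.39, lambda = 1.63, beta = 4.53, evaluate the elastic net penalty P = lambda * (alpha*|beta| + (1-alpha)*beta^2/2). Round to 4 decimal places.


Compute:
L1 = 0.39 * 4.53 = 1.7667.
L2 = 0.61 * 4.53^2 / 2 = 6.2589.
Penalty = 1.63 * (1.7667 + 6.2589) = 13.0817.

13.0817


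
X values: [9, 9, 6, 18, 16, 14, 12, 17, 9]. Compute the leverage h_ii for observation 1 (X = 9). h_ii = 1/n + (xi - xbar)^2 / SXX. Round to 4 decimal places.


Compute xbar = 12.2222 with n = 9 observations.
SXX = 143.5556.
Leverage = 1/9 + (9 - 12.2222)^2/143.5556 = 0.1834.

0.1834


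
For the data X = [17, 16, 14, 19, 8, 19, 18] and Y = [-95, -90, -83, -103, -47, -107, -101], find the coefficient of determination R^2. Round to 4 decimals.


The fitted line is Y = -6.6274 + -5.2217*X.
SSres = 22.3915, SStot = 2499.7143.
R^2 = 1 - SSres/SStot = 0.9910.

0.9910


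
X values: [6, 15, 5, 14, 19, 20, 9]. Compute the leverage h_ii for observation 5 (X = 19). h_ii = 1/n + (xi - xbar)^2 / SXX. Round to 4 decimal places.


Compute xbar = 12.5714 with n = 7 observations.
SXX = 217.7143.
Leverage = 1/7 + (19 - 12.5714)^2/217.7143 = 0.3327.

0.3327


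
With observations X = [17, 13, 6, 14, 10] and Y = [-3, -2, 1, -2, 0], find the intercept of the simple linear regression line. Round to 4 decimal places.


First find the slope: b1 = -0.3857.
Means: xbar = 12.0000, ybar = -1.2000.
b0 = ybar - b1 * xbar = -1.2000 - -0.3857 * 12.0000 = 3.4286.

3.4286


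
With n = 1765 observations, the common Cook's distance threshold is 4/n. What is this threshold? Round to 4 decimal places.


Using the rule of thumb:
Threshold = 4 / 1765 = 0.0023.

0.0023


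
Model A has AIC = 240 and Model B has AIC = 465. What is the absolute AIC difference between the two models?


|AIC_A - AIC_B| = |240 - 465| = 225.
Model A is preferred (lower AIC).

225


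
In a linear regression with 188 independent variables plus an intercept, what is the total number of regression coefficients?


Including the intercept, the model has 188 predictor coefficients + 1 intercept.
Total = 189.

189


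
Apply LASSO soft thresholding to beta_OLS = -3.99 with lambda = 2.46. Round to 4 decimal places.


Absolute value: |-3.99| = 3.99.
Compare to lambda = 2.46.
Since |beta| > lambda, coefficient = sign(beta)*(|beta| - lambda) = -1.5300.

-1.5300


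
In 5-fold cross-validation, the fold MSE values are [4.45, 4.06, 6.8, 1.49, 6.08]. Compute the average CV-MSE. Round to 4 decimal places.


Sum of fold MSEs = 22.8800.
Average = 22.8800 / 5 = 4.5760.

4.5760


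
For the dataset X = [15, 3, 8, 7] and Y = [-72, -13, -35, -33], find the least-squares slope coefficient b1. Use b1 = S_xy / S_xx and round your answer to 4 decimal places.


The sample means are xbar = 8.2500 and ybar = -38.2500.
Compute S_xx = 74.7500 and S_xy = -367.7500.
Slope b1 = S_xy / S_xx = -367.7500 / 74.7500 = -4.9197.

-4.9197


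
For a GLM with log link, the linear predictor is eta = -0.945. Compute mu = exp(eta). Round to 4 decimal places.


mu = exp(eta) = exp(-0.945).
= 0.3887.

0.3887


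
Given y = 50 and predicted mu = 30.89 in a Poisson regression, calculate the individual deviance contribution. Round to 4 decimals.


First: ln(50/30.89) = 0.481590.
Then: 50 * 0.481590 = 24.079500.
y - mu = 50 - 30.89 = 19.11.
D = 2(24.079500 - 19.11) = 9.939000, which rounds to 9.9390.

9.9390


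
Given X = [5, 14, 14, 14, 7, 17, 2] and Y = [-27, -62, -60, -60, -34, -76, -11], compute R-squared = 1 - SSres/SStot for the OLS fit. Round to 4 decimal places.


The fitted line is Y = -4.4211 + -4.0966*X.
SSres = 17.9063, SStot = 3268.8571.
R^2 = 1 - SSres/SStot = 0.9945.

0.9945


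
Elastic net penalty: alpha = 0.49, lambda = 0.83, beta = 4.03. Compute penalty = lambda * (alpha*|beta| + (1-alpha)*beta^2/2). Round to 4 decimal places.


L1 component = 0.49 * |4.03| = 1.9747.
L2 component = 0.51 * 4.03^2 / 2 = 4.1414.
Penalty = 0.83 * (1.9747 + 4.1414) = 0.83 * 6.1161 = 5.0764.

5.0764
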